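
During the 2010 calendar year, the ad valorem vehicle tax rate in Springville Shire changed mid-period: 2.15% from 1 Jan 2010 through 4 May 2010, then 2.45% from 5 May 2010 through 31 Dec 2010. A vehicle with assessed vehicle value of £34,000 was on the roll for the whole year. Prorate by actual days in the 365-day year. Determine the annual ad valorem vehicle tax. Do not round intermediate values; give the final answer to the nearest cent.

£798.35

1 Jan – 4 May 2010: 124 days at 2.15% → £34,000 × 2.15% × 124/365 = £248.3397
5 May – 31 Dec 2010: 241 days at 2.45% → £34,000 × 2.45% × 241/365 = £550.0082
Total = £798.3479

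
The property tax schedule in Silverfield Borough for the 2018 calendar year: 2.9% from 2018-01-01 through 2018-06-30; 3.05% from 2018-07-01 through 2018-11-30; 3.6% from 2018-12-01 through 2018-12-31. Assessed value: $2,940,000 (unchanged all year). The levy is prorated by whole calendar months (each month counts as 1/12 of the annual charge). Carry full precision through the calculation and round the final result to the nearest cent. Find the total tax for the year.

$88,812.50

2018-01-01 to 2018-06-30: 6 months at 2.9% → $2,940,000 × 2.9% × 6/12 = $42,630.0000
2018-07-01 to 2018-11-30: 5 months at 3.05% → $2,940,000 × 3.05% × 5/12 = $37,362.5000
2018-12-01 to 2018-12-31: 1 month at 3.6% → $2,940,000 × 3.6% × 1/12 = $8,820.0000
Total = $88,812.5000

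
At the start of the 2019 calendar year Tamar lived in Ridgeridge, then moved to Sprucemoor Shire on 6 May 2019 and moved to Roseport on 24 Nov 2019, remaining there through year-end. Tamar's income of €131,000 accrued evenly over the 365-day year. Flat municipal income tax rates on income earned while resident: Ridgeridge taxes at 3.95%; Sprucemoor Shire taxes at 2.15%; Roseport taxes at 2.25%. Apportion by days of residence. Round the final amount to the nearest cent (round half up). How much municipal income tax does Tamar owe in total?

Ridgeridge, 1 Jan – 5 May 2019: 125 days → €131,000 × 3.95% × 125/365 = €1,772.0890
Sprucemoor Shire, 6 May – 23 Nov 2019: 202 days → €131,000 × 2.15% × 202/365 = €1,558.7205
Roseport, 24 Nov – 31 Dec 2019: 38 days → €131,000 × 2.25% × 38/365 = €306.8630
Total = €3,637.6726

€3,637.67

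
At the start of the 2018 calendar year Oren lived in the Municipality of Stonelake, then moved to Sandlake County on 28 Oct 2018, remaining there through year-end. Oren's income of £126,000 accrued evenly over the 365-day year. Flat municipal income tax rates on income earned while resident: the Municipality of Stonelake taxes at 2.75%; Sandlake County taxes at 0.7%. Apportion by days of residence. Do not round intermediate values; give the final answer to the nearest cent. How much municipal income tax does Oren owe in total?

The Municipality of Stonelake, 1 Jan – 27 Oct 2018: 300 days → £126,000 × 2.75% × 300/365 = £2,847.9452
Sandlake County, 28 Oct – 31 Dec 2018: 65 days → £126,000 × 0.7% × 65/365 = £157.0685
Total = £3,005.0137

£3,005.01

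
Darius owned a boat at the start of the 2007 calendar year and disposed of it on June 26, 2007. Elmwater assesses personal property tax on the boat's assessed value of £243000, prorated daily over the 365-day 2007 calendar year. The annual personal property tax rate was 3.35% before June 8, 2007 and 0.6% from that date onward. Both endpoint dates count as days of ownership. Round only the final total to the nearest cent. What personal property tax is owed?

£3599.73

January 1 – June 7, 2007: 158 days at 3.35% → £243000 × 3.35% × 158/365 = £3523.8329
June 8 – June 26, 2007: 19 days at 0.6% → £243000 × 0.6% × 19/365 = £75.8959
Total = £3599.7288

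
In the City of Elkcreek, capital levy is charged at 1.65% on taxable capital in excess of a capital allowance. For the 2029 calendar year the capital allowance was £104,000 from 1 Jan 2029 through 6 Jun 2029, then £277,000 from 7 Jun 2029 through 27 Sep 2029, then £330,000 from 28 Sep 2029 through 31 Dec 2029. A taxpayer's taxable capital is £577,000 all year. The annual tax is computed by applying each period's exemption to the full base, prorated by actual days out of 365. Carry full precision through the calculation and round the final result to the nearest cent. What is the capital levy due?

£5,950.22

1 Jan – 6 Jun 2029: 157 days, exemption £104,000 → (£577,000 − £104,000) × 1.65% × 157/365 = £3,357.0041
7 Jun – 27 Sep 2029: 113 days, exemption £277,000 → (£577,000 − £277,000) × 1.65% × 113/365 = £1,532.4658
28 Sep – 31 Dec 2029: 95 days, exemption £330,000 → (£577,000 − £330,000) × 1.65% × 95/365 = £1,060.7466
Total = £5,950.2164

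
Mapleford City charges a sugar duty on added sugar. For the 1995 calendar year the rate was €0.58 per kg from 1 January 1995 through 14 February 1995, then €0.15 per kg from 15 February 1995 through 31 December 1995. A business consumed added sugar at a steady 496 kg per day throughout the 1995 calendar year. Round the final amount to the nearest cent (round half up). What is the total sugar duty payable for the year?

1 January – 14 February 1995: 45 days × 496 kg/day = 22,320 kg at €0.58/kg → €12945.60
15 February – 31 December 1995: 320 days × 496 kg/day = 158,720 kg at €0.15/kg → €23808.00

€36753.60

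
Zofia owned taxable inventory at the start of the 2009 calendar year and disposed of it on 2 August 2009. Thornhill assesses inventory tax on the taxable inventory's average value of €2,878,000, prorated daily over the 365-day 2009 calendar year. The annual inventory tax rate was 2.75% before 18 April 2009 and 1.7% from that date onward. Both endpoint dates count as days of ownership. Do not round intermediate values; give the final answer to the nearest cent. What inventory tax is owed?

€37,544.10

1 January – 17 April 2009: 107 days at 2.75% → €2,878,000 × 2.75% × 107/365 = €23,201.4110
18 April – 2 August 2009: 107 days at 1.7% → €2,878,000 × 1.7% × 107/365 = €14,342.6904
Total = €37,544.1014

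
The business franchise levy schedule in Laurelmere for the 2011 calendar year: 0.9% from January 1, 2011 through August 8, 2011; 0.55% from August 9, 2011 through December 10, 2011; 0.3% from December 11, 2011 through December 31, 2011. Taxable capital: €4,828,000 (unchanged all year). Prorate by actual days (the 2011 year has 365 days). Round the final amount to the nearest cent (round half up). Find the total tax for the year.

€36,044.66

January 1 – August 8, 2011: 220 days at 0.9% → €4,828,000 × 0.9% × 220/365 = €26,190.2466
August 9 – December 10, 2011: 124 days at 0.55% → €4,828,000 × 0.55% × 124/365 = €9,021.0849
December 11 – December 31, 2011: 21 days at 0.3% → €4,828,000 × 0.3% × 21/365 = €833.3260
Total = €36,044.6575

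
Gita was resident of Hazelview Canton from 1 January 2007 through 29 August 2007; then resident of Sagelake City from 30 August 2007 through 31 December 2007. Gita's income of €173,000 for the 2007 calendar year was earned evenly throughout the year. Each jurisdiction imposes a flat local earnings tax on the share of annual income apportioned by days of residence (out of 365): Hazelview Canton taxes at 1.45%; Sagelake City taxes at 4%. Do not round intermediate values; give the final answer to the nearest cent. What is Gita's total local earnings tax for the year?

Hazelview Canton, 1 January – 29 August 2007: 241 days → €173,000 × 1.45% × 241/365 = €1,656.2973
Sagelake City, 30 August – 31 December 2007: 124 days → €173,000 × 4% × 124/365 = €2,350.9041
Total = €4,007.2014

€4,007.20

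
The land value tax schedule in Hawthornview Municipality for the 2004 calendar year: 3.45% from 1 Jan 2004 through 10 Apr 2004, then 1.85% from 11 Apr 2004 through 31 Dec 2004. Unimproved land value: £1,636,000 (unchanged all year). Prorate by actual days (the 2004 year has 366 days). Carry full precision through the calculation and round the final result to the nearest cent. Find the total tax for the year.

£37,489.43

1 Jan – 10 Apr 2004: 101 days at 3.45% → £1,636,000 × 3.45% × 101/366 = £15,575.5246
11 Apr – 31 Dec 2004: 265 days at 1.85% → £1,636,000 × 1.85% × 265/366 = £21,913.9071
Total = £37,489.4317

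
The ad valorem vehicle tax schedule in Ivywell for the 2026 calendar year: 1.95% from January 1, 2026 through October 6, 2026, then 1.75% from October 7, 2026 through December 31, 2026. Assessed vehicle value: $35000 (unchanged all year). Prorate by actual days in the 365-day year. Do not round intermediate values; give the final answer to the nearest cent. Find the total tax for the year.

$666.01

January 1 – October 6, 2026: 279 days at 1.95% → $35000 × 1.95% × 279/365 = $521.6918
October 7 – December 31, 2026: 86 days at 1.75% → $35000 × 1.75% × 86/365 = $144.3151
Total = $666.0068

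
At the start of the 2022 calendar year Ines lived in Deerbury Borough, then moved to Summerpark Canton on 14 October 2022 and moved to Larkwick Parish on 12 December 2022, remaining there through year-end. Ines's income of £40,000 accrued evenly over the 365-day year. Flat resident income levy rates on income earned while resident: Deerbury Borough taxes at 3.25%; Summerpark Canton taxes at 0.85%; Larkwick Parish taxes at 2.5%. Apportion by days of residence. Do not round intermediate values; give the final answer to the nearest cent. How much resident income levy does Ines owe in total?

£1,128.38

Deerbury Borough, 1 January – 13 October 2022: 286 days → £40,000 × 3.25% × 286/365 = £1,018.6301
Summerpark Canton, 14 October – 11 December 2022: 59 days → £40,000 × 0.85% × 59/365 = £54.9589
Larkwick Parish, 12 December – 31 December 2022: 20 days → £40,000 × 2.5% × 20/365 = £54.7945
Total = £1,128.3836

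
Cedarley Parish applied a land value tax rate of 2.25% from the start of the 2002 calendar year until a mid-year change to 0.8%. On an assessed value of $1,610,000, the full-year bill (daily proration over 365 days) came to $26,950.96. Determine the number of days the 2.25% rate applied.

Let d = days at the first rate; then 365 − d days at the second rate.
$1,610,000 × [2.25%·d + 0.8%·(365−d)] / 365 = $26,950.96
Solving gives d = 220, so the new rate took effect on 9 August 2002.

220 days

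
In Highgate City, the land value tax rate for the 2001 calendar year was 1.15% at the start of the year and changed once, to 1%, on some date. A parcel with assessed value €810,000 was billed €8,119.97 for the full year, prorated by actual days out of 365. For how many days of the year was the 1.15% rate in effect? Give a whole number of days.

Let d = days at the first rate; then 365 − d days at the second rate.
€810,000 × [1.15%·d + 1%·(365−d)] / 365 = €8,119.97
Solving gives d = 6, so the new rate took effect on 7 Jan 2001.

6 days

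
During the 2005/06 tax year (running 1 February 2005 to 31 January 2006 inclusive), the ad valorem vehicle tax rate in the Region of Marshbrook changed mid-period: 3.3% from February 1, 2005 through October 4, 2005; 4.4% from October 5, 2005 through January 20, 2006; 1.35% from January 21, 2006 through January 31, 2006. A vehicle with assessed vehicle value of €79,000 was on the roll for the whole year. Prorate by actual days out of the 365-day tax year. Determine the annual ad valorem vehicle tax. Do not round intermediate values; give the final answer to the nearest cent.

February 1 – October 4, 2005: 246 days at 3.3% → €79,000 × 3.3% × 246/365 = €1,757.0466
October 5, 2005 – January 20, 2006: 108 days at 4.4% → €79,000 × 4.4% × 108/365 = €1,028.5151
January 21 – January 31, 2006: 11 days at 1.35% → €79,000 × 1.35% × 11/365 = €32.1411
Total = €2,817.7027

€2,817.70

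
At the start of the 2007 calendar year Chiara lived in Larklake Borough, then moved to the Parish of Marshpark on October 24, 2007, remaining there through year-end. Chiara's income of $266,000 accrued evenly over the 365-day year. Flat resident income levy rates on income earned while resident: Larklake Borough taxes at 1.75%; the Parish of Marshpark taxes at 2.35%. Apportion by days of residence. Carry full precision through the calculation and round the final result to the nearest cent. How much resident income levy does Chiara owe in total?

Larklake Borough, January 1 – October 23, 2007: 296 days → $266,000 × 1.75% × 296/365 = $3,775.0137
The Parish of Marshpark, October 24 – December 31, 2007: 69 days → $266,000 × 2.35% × 69/365 = $1,181.6959
Total = $4,956.7096

$4,956.71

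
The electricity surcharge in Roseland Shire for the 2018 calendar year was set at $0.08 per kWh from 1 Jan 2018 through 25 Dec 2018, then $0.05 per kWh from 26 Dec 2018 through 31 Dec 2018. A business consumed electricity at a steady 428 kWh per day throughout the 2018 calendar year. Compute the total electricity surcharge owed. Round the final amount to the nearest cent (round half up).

$12,420.56

1 Jan – 25 Dec 2018: 359 days × 428 kWh/day = 153,652 kWh at $0.08/kWh → $12,292.16
26 Dec – 31 Dec 2018: 6 days × 428 kWh/day = 2,568 kWh at $0.05/kWh → $128.40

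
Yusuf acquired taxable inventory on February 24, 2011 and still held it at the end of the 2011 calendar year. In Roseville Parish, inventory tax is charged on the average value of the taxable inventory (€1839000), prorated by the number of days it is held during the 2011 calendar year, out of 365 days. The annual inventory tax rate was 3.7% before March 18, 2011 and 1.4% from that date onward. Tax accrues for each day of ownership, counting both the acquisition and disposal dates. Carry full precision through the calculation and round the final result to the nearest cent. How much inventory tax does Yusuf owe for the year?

€24486.41

February 24 – March 17, 2011: 22 days at 3.7% → €1839000 × 3.7% × 22/365 = €4101.2219
March 18 – December 31, 2011: 289 days at 1.4% → €1839000 × 1.4% × 289/365 = €20385.1890
Total = €24486.4110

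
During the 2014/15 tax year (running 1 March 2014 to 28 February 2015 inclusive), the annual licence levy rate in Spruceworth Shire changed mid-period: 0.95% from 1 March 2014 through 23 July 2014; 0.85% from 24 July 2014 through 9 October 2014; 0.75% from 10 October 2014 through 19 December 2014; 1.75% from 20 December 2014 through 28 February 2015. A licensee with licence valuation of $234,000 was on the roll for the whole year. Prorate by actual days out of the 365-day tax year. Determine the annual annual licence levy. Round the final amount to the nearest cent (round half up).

1 March – 23 July 2014: 145 days at 0.95% → $234,000 × 0.95% × 145/365 = $883.1096
24 July – 9 October 2014: 78 days at 0.85% → $234,000 × 0.85% × 78/365 = $425.0466
10 October – 19 December 2014: 71 days at 0.75% → $234,000 × 0.75% × 71/365 = $341.3836
20 December 2014 – 28 February 2015: 71 days at 1.75% → $234,000 × 1.75% × 71/365 = $796.5616
Total = $2,446.1014

$2,446.10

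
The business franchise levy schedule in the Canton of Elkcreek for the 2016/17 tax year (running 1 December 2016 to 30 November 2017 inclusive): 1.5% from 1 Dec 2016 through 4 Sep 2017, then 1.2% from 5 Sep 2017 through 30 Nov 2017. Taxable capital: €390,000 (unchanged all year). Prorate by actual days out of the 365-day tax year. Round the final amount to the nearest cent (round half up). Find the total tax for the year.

1 Dec 2016 – 4 Sep 2017: 278 days at 1.5% → €390,000 × 1.5% × 278/365 = €4,455.6164
5 Sep – 30 Nov 2017: 87 days at 1.2% → €390,000 × 1.2% × 87/365 = €1,115.5068
Total = €5,571.1233

€5,571.12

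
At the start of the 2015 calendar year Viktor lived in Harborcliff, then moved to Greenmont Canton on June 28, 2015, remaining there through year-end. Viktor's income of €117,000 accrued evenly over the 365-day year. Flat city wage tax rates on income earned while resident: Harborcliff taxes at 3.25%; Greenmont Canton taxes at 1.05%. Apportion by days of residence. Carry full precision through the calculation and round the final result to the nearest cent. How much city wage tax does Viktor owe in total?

Harborcliff, January 1 – June 27, 2015: 178 days → €117,000 × 3.25% × 178/365 = €1,854.3699
Greenmont Canton, June 28 – December 31, 2015: 187 days → €117,000 × 1.05% × 187/365 = €629.3959
Total = €2,483.7658

€2,483.77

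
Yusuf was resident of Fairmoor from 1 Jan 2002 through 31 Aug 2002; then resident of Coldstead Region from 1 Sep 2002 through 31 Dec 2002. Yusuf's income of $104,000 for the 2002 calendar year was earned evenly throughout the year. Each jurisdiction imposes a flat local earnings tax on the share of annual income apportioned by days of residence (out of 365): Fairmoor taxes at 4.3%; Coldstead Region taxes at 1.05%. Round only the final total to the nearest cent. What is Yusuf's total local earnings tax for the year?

$3,342.25

Fairmoor, 1 Jan – 31 Aug 2002: 243 days → $104,000 × 4.3% × 243/365 = $2,977.2493
Coldstead Region, 1 Sep – 31 Dec 2002: 122 days → $104,000 × 1.05% × 122/365 = $364.9973
Total = $3,342.2466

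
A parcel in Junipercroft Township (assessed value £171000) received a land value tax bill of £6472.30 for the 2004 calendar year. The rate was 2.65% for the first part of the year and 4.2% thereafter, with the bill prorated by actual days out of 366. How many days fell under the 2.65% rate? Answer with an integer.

Let d = days at the first rate; then 366 − d days at the second rate.
£171000 × [2.65%·d + 4.2%·(366−d)] / 366 = £6472.30
Solving gives d = 98, so the new rate took effect on 8 April 2004.

98 days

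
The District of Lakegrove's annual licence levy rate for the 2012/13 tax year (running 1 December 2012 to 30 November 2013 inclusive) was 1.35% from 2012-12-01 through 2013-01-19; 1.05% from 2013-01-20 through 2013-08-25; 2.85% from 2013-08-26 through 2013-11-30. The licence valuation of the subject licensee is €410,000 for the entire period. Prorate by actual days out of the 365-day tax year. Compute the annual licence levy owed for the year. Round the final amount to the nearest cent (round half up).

€6,434.75

2012-12-01 to 2013-01-19: 50 days at 1.35% → €410,000 × 1.35% × 50/365 = €758.2192
2013-01-20 to 2013-08-25: 218 days at 1.05% → €410,000 × 1.05% × 218/365 = €2,571.2055
2013-08-26 to 2013-11-30: 97 days at 2.85% → €410,000 × 2.85% × 97/365 = €3,105.3288
Total = €6,434.7534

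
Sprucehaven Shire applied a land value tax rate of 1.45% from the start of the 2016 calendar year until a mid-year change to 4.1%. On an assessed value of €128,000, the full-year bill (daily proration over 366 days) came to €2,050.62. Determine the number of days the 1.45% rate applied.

345 days

Let d = days at the first rate; then 366 − d days at the second rate.
€128,000 × [1.45%·d + 4.1%·(366−d)] / 366 = €2,050.62
Solving gives d = 345, so the new rate took effect on 11 December 2016.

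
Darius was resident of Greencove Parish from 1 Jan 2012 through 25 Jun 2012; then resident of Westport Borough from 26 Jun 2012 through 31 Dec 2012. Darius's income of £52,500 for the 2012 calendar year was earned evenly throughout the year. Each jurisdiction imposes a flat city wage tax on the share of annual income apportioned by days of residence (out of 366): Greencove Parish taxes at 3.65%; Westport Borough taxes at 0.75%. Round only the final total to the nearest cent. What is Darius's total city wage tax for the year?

£1,130.04

Greencove Parish, 1 Jan – 25 Jun 2012: 177 days → £52,500 × 3.65% × 177/366 = £926.7111
Westport Borough, 26 Jun – 31 Dec 2012: 189 days → £52,500 × 0.75% × 189/366 = £203.3299
Total = £1,130.0410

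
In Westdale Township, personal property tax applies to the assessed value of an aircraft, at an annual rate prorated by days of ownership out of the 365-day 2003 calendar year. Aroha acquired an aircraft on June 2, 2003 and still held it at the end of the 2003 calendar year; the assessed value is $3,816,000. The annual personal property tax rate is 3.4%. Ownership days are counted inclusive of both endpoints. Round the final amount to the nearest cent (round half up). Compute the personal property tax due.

Days held (June 2 – December 31, 2003): 213 out of 365
Tax = $3,816,000 × 3.4% × 213/365 = $75,713.6219

$75,713.62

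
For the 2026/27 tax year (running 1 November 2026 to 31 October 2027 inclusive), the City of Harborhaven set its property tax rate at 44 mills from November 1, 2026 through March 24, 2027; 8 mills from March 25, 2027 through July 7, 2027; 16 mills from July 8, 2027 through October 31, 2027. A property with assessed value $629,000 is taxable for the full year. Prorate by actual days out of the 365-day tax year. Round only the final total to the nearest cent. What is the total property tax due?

November 1, 2026 – March 24, 2027: 144 days at 44 mills → $629,000 × 4.4% × 144/365 = $10,918.7507
March 25 – July 7, 2027: 105 days at 8 mills → $629,000 × 0.8% × 105/365 = $1,447.5616
July 8 – October 31, 2027: 116 days at 16 mills → $629,000 × 1.6% × 116/365 = $3,198.4219
Total = $15,564.7342

$15,564.73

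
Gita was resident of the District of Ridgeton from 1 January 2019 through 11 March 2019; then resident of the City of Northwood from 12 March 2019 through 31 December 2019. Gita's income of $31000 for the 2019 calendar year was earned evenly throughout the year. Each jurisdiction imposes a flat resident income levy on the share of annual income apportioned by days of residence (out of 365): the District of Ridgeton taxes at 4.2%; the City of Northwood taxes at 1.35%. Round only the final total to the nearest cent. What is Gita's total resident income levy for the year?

The District of Ridgeton, 1 January – 11 March 2019: 70 days → $31000 × 4.2% × 70/365 = $249.6986
The City of Northwood, 12 March – 31 December 2019: 295 days → $31000 × 1.35% × 295/365 = $338.2397
Total = $587.9384

$587.94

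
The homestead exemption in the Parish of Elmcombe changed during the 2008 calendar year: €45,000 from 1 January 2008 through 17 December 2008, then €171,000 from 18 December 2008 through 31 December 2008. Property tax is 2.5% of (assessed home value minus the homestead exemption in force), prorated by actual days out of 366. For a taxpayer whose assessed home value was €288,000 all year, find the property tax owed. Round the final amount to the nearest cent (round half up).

1 January – 17 December 2008: 352 days, exemption €45,000 → (€288,000 − €45,000) × 2.5% × 352/366 = €5,842.6230
18 December – 31 December 2008: 14 days, exemption €171,000 → (€288,000 − €171,000) × 2.5% × 14/366 = €111.8852
Total = €5,954.5082

€5,954.51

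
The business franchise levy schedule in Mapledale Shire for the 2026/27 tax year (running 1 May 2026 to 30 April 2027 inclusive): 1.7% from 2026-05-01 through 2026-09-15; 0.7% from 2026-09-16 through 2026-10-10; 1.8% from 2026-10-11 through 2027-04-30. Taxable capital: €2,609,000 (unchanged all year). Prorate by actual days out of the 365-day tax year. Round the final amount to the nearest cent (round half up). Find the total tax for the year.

€44,009.90

2026-05-01 to 2026-09-15: 138 days at 1.7% → €2,609,000 × 1.7% × 138/365 = €16,769.0795
2026-09-16 to 2026-10-10: 25 days at 0.7% → €2,609,000 × 0.7% × 25/365 = €1,250.8904
2026-10-11 to 2027-04-30: 202 days at 1.8% → €2,609,000 × 1.8% × 202/365 = €25,989.9288
Total = €44,009.8986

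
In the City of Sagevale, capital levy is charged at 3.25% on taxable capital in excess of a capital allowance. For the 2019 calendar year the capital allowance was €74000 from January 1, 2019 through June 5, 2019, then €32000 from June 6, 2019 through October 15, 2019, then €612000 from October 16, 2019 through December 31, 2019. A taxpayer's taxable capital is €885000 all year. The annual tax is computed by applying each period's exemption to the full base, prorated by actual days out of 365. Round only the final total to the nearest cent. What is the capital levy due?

€23162.53

January 1 – June 5, 2019: 156 days, exemption €74000 → (€885000 − €74000) × 3.25% × 156/365 = €11265.1233
June 6 – October 15, 2019: 132 days, exemption €32000 → (€885000 − €32000) × 3.25% × 132/365 = €10025.6712
October 16 – December 31, 2019: 77 days, exemption €612000 → (€885000 − €612000) × 3.25% × 77/365 = €1871.7329
Total = €23162.5274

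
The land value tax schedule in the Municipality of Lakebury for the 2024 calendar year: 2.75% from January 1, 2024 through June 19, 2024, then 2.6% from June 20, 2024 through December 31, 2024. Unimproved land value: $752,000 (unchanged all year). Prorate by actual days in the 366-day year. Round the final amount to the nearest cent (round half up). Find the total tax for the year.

January 1 – June 19, 2024: 171 days at 2.75% → $752,000 × 2.75% × 171/366 = $9,661.9672
June 20 – December 31, 2024: 195 days at 2.6% → $752,000 × 2.6% × 195/366 = $10,417.0492
Total = $20,079.0164

$20,079.02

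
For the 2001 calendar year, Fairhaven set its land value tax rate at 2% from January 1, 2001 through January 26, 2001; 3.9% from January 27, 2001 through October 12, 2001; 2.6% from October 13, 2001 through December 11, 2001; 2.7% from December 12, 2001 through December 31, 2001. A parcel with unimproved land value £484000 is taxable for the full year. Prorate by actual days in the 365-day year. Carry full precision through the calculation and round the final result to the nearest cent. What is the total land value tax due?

January 1 – January 26, 2001: 26 days at 2% → £484000 × 2% × 26/365 = £689.5342
January 27 – October 12, 2001: 259 days at 3.9% → £484000 × 3.9% × 259/365 = £13394.2027
October 13 – December 11, 2001: 60 days at 2.6% → £484000 × 2.6% × 60/365 = £2068.6027
December 12 – December 31, 2001: 20 days at 2.7% → £484000 × 2.7% × 20/365 = £716.0548
Total = £16868.3945

£16868.39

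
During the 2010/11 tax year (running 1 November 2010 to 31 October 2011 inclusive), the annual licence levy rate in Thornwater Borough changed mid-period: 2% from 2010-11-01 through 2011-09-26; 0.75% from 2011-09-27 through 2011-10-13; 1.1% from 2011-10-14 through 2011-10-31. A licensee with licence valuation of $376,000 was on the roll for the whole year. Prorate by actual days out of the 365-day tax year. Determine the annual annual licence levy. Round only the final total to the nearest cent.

$7,134.21

2010-11-01 to 2011-09-26: 330 days at 2% → $376,000 × 2% × 330/365 = $6,798.9041
2011-09-27 to 2011-10-13: 17 days at 0.75% → $376,000 × 0.75% × 17/365 = $131.3425
2011-10-14 to 2011-10-31: 18 days at 1.1% → $376,000 × 1.1% × 18/365 = $203.9671
Total = $7,134.2137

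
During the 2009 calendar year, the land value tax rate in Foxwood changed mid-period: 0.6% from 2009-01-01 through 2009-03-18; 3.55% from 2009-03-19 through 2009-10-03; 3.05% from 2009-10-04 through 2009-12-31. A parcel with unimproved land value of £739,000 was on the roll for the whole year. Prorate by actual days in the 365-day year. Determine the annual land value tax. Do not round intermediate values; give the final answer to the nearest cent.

£20,734.52

2009-01-01 to 2009-03-18: 77 days at 0.6% → £739,000 × 0.6% × 77/365 = £935.3918
2009-03-19 to 2009-10-03: 199 days at 3.55% → £739,000 × 3.55% × 199/365 = £14,303.1932
2009-10-04 to 2009-12-31: 89 days at 3.05% → £739,000 × 3.05% × 89/365 = £5,495.9329
Total = £20,734.5178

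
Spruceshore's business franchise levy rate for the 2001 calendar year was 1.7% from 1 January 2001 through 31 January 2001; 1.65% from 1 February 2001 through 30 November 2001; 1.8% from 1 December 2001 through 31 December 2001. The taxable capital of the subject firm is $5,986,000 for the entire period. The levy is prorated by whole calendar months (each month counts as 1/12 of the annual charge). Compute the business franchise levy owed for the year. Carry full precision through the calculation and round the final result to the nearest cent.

$99,766.67

1 January – 31 January 2001: 1 month at 1.7% → $5,986,000 × 1.7% × 1/12 = $8,480.1667
1 February – 30 November 2001: 10 months at 1.65% → $5,986,000 × 1.65% × 10/12 = $82,307.5000
1 December – 31 December 2001: 1 month at 1.8% → $5,986,000 × 1.8% × 1/12 = $8,979.0000
Total = $99,766.6667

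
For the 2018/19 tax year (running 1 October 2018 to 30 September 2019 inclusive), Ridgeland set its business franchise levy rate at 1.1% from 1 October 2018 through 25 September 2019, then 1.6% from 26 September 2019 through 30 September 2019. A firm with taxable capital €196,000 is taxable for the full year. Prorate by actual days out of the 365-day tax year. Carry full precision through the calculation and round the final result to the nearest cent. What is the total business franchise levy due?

€2,169.42

1 October 2018 – 25 September 2019: 360 days at 1.1% → €196,000 × 1.1% × 360/365 = €2,126.4658
26 September – 30 September 2019: 5 days at 1.6% → €196,000 × 1.6% × 5/365 = €42.9589
Total = €2,169.4247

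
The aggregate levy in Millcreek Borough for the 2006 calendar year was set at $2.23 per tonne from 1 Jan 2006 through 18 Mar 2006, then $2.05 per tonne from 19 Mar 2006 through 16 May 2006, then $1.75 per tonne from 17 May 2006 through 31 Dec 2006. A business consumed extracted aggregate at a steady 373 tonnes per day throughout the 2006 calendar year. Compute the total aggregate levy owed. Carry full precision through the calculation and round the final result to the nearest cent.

1 Jan – 18 Mar 2006: 77 days × 373 tonnes/day = 28,721 tonnes at $2.23/tonne → $64,047.83
19 Mar – 16 May 2006: 59 days × 373 tonnes/day = 22,007 tonnes at $2.05/tonne → $45,114.35
17 May – 31 Dec 2006: 229 days × 373 tonnes/day = 85,417 tonnes at $1.75/tonne → $149,479.75

$258,641.93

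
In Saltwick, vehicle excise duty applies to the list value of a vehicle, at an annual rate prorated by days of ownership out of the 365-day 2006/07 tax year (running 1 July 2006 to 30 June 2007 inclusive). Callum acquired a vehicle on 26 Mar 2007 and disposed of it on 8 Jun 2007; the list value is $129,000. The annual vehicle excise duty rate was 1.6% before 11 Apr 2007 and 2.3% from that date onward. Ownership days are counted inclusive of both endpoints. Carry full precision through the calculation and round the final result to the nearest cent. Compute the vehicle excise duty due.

$570.07

26 Mar – 10 Apr 2007: 16 days at 1.6% → $129,000 × 1.6% × 16/365 = $90.4767
11 Apr – 8 Jun 2007: 59 days at 2.3% → $129,000 × 2.3% × 59/365 = $479.5973
Total = $570.0740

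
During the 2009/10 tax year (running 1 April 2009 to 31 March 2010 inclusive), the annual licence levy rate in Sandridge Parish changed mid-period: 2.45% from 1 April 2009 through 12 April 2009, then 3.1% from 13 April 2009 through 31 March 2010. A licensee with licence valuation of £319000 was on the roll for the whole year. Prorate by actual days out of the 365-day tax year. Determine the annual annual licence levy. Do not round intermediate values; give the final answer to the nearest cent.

1 April – 12 April 2009: 12 days at 2.45% → £319000 × 2.45% × 12/365 = £256.9479
13 April 2009 – 31 March 2010: 353 days at 3.1% → £319000 × 3.1% × 353/365 = £9563.8822
Total = £9820.8301

£9820.83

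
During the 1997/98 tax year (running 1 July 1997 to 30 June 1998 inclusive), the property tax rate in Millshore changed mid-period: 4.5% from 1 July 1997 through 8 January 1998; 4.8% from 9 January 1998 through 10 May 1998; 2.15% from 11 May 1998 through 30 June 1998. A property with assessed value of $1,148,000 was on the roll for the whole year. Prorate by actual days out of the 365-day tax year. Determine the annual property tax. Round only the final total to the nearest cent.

1 July 1997 – 8 January 1998: 192 days at 4.5% → $1,148,000 × 4.5% × 192/365 = $27,174.5753
9 January – 10 May 1998: 122 days at 4.8% → $1,148,000 × 4.8% × 122/365 = $18,418.3233
11 May – 30 June 1998: 51 days at 2.15% → $1,148,000 × 2.15% × 51/365 = $3,448.7178
Total = $49,041.6164

$49,041.62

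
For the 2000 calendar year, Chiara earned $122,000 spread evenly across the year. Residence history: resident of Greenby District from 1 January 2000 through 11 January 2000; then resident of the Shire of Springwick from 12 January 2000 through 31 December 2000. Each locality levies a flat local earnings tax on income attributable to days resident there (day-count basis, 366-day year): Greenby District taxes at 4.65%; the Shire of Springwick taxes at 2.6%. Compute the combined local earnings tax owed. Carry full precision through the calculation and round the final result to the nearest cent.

Greenby District, 1 January – 11 January 2000: 11 days → $122,000 × 4.65% × 11/366 = $170.5000
The Shire of Springwick, 12 January – 31 December 2000: 355 days → $122,000 × 2.6% × 355/366 = $3,076.6667
Total = $3,247.1667

$3,247.17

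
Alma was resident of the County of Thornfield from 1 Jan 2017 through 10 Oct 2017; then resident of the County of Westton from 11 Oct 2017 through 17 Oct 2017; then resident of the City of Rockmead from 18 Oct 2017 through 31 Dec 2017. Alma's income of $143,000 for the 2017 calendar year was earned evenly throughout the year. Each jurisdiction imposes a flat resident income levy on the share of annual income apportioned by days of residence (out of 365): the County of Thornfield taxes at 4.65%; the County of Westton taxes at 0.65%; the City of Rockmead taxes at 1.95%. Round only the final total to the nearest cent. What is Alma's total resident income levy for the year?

$5,746.45

The County of Thornfield, 1 Jan – 10 Oct 2017: 283 days → $143,000 × 4.65% × 283/365 = $5,155.6397
The County of Westton, 11 Oct – 17 Oct 2017: 7 days → $143,000 × 0.65% × 7/365 = $17.8260
The City of Rockmead, 18 Oct – 31 Dec 2017: 75 days → $143,000 × 1.95% × 75/365 = $572.9795
Total = $5,746.4452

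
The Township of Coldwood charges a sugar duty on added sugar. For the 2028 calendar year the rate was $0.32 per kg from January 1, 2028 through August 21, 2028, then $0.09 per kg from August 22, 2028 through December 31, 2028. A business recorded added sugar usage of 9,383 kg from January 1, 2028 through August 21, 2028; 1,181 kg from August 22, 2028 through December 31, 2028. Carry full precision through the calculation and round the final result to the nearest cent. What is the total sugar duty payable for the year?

$3108.85

January 1 – August 21, 2028: 9,383 kg at $0.32/kg → $3002.56
August 22 – December 31, 2028: 1,181 kg at $0.09/kg → $106.29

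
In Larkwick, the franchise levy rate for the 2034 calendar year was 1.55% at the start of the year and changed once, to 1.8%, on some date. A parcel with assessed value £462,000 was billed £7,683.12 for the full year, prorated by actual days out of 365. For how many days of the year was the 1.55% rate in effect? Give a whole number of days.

Let d = days at the first rate; then 365 − d days at the second rate.
£462,000 × [1.55%·d + 1.8%·(365−d)] / 365 = £7,683.12
Solving gives d = 200, so the new rate took effect on 20 July 2034.

200 days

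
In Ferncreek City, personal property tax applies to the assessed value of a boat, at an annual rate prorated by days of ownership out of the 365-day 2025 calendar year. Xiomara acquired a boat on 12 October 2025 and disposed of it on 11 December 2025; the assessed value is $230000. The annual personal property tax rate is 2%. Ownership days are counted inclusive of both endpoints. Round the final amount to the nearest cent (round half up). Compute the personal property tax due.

Days held (12 October – 11 December 2025): 61 out of 365
Tax = $230000 × 2% × 61/365 = $768.7671

$768.77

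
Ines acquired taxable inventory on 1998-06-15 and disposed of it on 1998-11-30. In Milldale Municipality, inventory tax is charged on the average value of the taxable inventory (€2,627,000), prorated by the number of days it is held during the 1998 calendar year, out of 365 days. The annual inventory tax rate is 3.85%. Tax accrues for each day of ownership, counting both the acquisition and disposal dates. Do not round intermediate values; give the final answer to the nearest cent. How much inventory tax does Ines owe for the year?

€46,828.97

Days held (1998-06-15 to 1998-11-30): 169 out of 365
Tax = €2,627,000 × 3.85% × 169/365 = €46,828.9740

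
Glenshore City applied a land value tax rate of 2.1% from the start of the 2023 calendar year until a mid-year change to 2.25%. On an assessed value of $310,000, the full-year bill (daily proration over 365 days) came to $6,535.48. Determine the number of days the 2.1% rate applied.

Let d = days at the first rate; then 365 − d days at the second rate.
$310,000 × [2.1%·d + 2.25%·(365−d)] / 365 = $6,535.48
Solving gives d = 345, so the new rate took effect on 12 Dec 2023.

345 days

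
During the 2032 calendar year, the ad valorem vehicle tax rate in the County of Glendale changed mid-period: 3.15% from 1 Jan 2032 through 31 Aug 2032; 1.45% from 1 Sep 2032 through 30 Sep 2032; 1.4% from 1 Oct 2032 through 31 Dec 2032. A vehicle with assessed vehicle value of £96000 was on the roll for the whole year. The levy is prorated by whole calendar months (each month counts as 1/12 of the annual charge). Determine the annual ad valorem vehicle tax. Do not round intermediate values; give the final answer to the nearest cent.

1 Jan – 31 Aug 2032: 8 months at 3.15% → £96000 × 3.15% × 8/12 = £2016.0000
1 Sep – 30 Sep 2032: 1 month at 1.45% → £96000 × 1.45% × 1/12 = £116.0000
1 Oct – 31 Dec 2032: 3 months at 1.4% → £96000 × 1.4% × 3/12 = £336.0000
Total = £2468.0000

£2468.00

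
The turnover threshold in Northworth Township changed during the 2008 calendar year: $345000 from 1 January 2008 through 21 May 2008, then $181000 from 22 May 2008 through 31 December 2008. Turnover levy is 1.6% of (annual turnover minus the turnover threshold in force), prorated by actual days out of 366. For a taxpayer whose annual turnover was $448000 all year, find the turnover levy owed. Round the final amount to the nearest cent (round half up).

1 January – 21 May 2008: 142 days, exemption $345000 → ($448000 − $345000) × 1.6% × 142/366 = $639.3880
22 May – 31 December 2008: 224 days, exemption $181000 → ($448000 − $181000) × 1.6% × 224/366 = $2614.5574
Total = $3253.9454

$3253.95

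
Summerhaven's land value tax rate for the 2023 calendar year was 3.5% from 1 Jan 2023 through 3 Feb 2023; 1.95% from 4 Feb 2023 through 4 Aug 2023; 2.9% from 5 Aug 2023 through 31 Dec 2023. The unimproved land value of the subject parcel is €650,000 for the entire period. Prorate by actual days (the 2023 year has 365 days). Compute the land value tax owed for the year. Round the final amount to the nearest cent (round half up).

€16,134.25

1 Jan – 3 Feb 2023: 34 days at 3.5% → €650,000 × 3.5% × 34/365 = €2,119.1781
4 Feb – 4 Aug 2023: 182 days at 1.95% → €650,000 × 1.95% × 182/365 = €6,320.1370
5 Aug – 31 Dec 2023: 149 days at 2.9% → €650,000 × 2.9% × 149/365 = €7,694.9315
Total = €16,134.2466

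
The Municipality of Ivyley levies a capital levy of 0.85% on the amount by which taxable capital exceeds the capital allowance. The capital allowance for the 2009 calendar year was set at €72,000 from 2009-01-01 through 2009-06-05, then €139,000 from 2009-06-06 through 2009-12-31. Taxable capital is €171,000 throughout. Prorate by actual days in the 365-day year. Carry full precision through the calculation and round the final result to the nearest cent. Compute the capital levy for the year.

2009-01-01 to 2009-06-05: 156 days, exemption €72,000 → (€171,000 − €72,000) × 0.85% × 156/365 = €359.6548
2009-06-06 to 2009-12-31: 209 days, exemption €139,000 → (€171,000 − €139,000) × 0.85% × 209/365 = €155.7479
Total = €515.4027

€515.40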